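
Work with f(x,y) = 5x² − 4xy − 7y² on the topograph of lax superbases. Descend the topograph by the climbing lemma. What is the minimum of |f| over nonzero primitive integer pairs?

descent: ρ → (-7,4,5)  [lands on river]
river: ρ → (5,6,-6)
river: ρ → (-6,6,5)
river: ρ → (5,4,-7)
river: ρ → (-7,10,2)
river: ρ → (2,10,-7)
closes: descent 1, river 6
min |a| on river = 2

2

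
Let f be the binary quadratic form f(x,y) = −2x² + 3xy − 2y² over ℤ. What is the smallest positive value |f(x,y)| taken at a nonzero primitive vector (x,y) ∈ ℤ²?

translate: b→1 (≡-3 mod 4), so (2,-3,2)→(2,1,1)
flip: (2,1,1)→(1,-1,2)
translate: b→1 (≡-1 mod 2), so (1,-1,2)→(1,1,2)
reduced (well bottom): (1,1,2) with a≤c, −a<b≤a
well minimum |f| = |-1| = 1 (negative-definite)

1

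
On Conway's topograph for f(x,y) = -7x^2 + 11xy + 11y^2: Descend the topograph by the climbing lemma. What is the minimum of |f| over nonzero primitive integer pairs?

river: ρ → (11,11,-7)
river: ρ → (-7,17,5)
river: ρ → (5,13,-13)
river: ρ → (-13,13,5)
river: ρ → (5,17,-7)
river: ρ → (-7,11,11)
closes: descent 0, river 6
min |a| on river = 5

5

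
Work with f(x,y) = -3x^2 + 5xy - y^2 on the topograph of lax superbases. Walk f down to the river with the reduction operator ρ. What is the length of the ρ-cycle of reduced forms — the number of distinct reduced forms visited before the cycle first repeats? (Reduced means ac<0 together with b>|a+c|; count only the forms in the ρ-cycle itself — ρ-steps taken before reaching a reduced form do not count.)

D = 13, ⌊√D⌋ = 3
descent: ρ → (-1,3,1)  [lands on river]
river: ρ → (1,3,-1)
ρ-cycle length = 2 (tail of 1 descent step not counted)

2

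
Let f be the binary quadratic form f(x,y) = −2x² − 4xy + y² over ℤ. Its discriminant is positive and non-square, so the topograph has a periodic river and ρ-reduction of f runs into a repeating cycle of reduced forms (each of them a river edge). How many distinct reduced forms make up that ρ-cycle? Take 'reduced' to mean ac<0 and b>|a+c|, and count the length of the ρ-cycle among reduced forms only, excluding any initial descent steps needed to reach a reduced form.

D = 24, ⌊√D⌋ = 4
descent: ρ → (1,4,-2)  [lands on river]
river: ρ → (-2,4,1)
ρ-cycle length = 2 (tail of 1 descent step not counted)

2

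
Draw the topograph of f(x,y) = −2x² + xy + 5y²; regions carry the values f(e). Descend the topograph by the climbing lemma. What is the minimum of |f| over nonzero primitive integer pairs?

descent: ρ → (5,-1,-2)
descent: ρ → (-2,5,2)  [lands on river]
river: ρ → (2,3,-4)
river: ρ → (-4,5,1)
river: ρ → (1,5,-4)
river: ρ → (-4,3,2)
river: ρ → (2,5,-2)
river: ρ → (-2,3,4)
river: ρ → (4,5,-1)
river: ρ → (-1,5,4)
river: ρ → (4,3,-2)
closes: descent 2, river 10
min |a| on river = 1

1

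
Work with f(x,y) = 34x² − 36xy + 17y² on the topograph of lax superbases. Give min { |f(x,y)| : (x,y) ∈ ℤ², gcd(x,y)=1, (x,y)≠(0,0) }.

translate: b→32 (≡-36 mod 68), so (34,-36,17)→(34,32,15)
flip: (34,32,15)→(15,-32,34)
translate: b→-2 (≡-32 mod 30), so (15,-32,34)→(15,-2,17)
reduced (well bottom): (15,-2,17) with a≤c, −a<b≤a
well minimum = a = 15

15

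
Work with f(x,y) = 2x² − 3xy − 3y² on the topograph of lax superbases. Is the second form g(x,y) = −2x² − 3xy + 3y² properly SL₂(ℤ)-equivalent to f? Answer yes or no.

D₁ = 33, D₂ = 33
river cycle of f (length 4): (-3, 3, 2), (2, 5, -1), (-1, 5, 2), (2, 3, -3)
river cycle of g (length 4): (3, 3, -2), (-2, 5, 1), (1, 5, -2), (-2, 3, 3)
cycles differ ⇒ inequivalent

no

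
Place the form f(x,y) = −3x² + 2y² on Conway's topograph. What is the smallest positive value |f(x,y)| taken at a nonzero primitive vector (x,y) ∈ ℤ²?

descent: ρ → (2,4,-1)  [lands on river]
river: ρ → (-1,4,2)
closes: descent 1, river 2
min |a| on river = 1

1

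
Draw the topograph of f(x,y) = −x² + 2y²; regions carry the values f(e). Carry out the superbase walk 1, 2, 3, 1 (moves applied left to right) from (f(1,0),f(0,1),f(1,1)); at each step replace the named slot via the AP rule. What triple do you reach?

start (-1,2,1) = (f(1,0),f(0,1),f(1,1))
replace slot 1: 2·(2+1) − (-1) = 7 → (7,2,1)
replace slot 2: 2·(7+1) − 2 = 14 → (7,14,1)
replace slot 3: 2·(7+14) − 1 = 41 → (7,14,41)
replace slot 1: 2·(14+41) − 7 = 103 → (103,14,41)

103,14,41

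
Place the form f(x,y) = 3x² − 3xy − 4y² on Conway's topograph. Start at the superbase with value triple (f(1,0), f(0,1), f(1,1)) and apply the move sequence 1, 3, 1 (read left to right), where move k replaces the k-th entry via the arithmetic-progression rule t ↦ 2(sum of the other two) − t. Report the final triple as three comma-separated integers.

start (3,-4,-4) = (f(1,0),f(0,1),f(1,1))
replace slot 1: 2·((-4)+(-4)) − 3 = -19 → (-19,-4,-4)
replace slot 3: 2·((-19)+(-4)) − (-4) = -42 → (-19,-4,-42)
replace slot 1: 2·((-4)+(-42)) − (-19) = -73 → (-73,-4,-42)

-73,-4,-42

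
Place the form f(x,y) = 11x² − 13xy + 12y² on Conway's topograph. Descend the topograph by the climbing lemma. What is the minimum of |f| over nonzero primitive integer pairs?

translate: b→9 (≡-13 mod 22), so (11,-13,12)→(11,9,10)
flip: (11,9,10)→(10,-9,11)
reduced (well bottom): (10,-9,11) with a≤c, −a<b≤a
well minimum = a = 10

10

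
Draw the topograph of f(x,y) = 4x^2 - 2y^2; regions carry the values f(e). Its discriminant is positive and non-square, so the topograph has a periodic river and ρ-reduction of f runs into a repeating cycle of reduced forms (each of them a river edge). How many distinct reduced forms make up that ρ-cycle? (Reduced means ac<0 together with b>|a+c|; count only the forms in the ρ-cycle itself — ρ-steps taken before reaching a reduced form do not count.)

D = 32, ⌊√D⌋ = 5
descent: ρ → (-2,4,2)  [lands on river]
river: ρ → (2,4,-2)
ρ-cycle length = 2 (tail of 1 descent step not counted)

2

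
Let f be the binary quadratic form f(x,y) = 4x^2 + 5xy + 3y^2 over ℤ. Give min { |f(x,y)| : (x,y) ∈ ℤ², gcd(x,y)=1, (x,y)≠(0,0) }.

translate: b→-3 (≡5 mod 8), so (4,5,3)→(4,-3,2)
flip: (4,-3,2)→(2,3,4)
translate: b→-1 (≡3 mod 4), so (2,3,4)→(2,-1,3)
reduced (well bottom): (2,-1,3) with a≤c, −a<b≤a
well minimum = a = 2

2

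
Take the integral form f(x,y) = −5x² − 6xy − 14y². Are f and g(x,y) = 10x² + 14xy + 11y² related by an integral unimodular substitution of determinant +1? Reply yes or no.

D₁ = -244, D₂ = -244
f is negative-definite; reduce −f:
−f: translate: b→-4 (≡6 mod 10), so (5,6,14)→(5,-4,13)
−f: reduced (well bottom): (5,-4,13) with a≤c, −a<b≤a
flip sign back: reduced form of f is (-5,4,-13)
g: translate: b→-6 (≡14 mod 20), so (10,14,11)→(10,-6,7)
g: flip: (10,-6,7)→(7,6,10)
g: reduced (well bottom): (7,6,10) with a≤c, −a<b≤a
reduced forms (-5, 4, -13) vs (7, 6, 10) ⇒ inequivalent

no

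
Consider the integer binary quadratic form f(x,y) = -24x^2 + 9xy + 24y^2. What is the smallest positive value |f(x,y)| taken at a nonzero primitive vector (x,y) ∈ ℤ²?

river: ρ → (24,39,-9)
river: ρ → (-9,33,36)
river: ρ → (36,39,-6)
river: ρ → (-6,45,15)
river: ρ → (15,45,-6)
river: ρ → (-6,39,36)
river: ρ → (36,33,-9)
river: ρ → (-9,39,24)
river: ρ → (24,9,-24)
river: ρ → (-24,39,9)
river: ρ → (9,33,-36)
river: ρ → (-36,39,6)
river: ρ → (6,45,-15)
river: ρ → (-15,45,6)
river: ρ → (6,39,-36)
river: ρ → (-36,33,9)
river: ρ → (9,39,-24)
river: ρ → (-24,9,24)
closes: descent 0, river 18
min |a| on river = 6

6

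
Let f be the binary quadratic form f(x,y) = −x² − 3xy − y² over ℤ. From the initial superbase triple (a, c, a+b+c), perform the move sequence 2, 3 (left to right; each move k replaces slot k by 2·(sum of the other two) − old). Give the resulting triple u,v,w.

start (-1,-1,-5) = (f(1,0),f(0,1),f(1,1))
replace slot 2: 2·((-1)+(-5)) − (-1) = -11 → (-1,-11,-5)
replace slot 3: 2·((-1)+(-11)) − (-5) = -19 → (-1,-11,-19)

-1,-11,-19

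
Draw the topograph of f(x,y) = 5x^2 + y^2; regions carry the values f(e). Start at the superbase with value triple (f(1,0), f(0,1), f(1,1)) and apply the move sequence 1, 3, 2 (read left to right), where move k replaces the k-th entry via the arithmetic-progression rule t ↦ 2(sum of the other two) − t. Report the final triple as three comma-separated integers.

start (5,1,6) = (f(1,0),f(0,1),f(1,1))
replace slot 1: 2·(1+6) − 5 = 9 → (9,1,6)
replace slot 3: 2·(9+1) − 6 = 14 → (9,1,14)
replace slot 2: 2·(9+14) − 1 = 45 → (9,45,14)

9,45,14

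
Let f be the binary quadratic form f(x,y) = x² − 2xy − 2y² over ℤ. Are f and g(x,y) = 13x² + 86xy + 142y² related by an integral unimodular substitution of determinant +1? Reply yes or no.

D₁ = 12, D₂ = 12
river cycle of f (length 2): (-2, 2, 1), (1, 2, -2)
river cycle of g (length 2): (1, 2, -2), (-2, 2, 1)
cycles coincide ⇒ equivalent

yes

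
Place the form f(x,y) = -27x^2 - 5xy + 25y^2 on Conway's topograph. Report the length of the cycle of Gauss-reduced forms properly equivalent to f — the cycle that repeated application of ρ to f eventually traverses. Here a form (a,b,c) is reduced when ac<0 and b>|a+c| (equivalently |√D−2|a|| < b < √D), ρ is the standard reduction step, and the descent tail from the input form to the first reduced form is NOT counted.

D = 2725, ⌊√D⌋ = 52
descent: ρ → (25,5,-27)  [lands on river]
river: ρ → (-27,49,3)
river: ρ → (3,47,-43)
river: ρ → (-43,39,7)
river: ρ → (7,45,-25)
river: ρ → (-25,5,27)
river: ρ → (27,49,-3)
river: ρ → (-3,47,43)
river: ρ → (43,39,-7)
river: ρ → (-7,45,25)
ρ-cycle length = 10 (tail of 1 descent step not counted)

10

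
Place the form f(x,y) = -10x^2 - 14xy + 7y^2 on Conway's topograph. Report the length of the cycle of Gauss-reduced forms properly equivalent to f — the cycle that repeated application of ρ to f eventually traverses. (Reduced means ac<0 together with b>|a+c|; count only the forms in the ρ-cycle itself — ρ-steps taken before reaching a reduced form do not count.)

D = 476, ⌊√D⌋ = 21
descent: ρ → (7,14,-10)  [lands on river]
river: ρ → (-10,6,11)
river: ρ → (11,16,-5)
river: ρ → (-5,14,14)
river: ρ → (14,14,-5)
river: ρ → (-5,16,11)
river: ρ → (11,6,-10)
river: ρ → (-10,14,7)
ρ-cycle length = 8 (tail of 1 descent step not counted)

8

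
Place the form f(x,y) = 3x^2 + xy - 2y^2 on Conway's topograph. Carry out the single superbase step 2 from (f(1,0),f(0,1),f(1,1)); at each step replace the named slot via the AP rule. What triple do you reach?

start (3,-2,2) = (f(1,0),f(0,1),f(1,1))
replace slot 2: 2·(3+2) − (-2) = 12 → (3,12,2)

3,12,2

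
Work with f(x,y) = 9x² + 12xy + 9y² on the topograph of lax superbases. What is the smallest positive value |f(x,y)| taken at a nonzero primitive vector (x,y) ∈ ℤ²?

translate: b→-6 (≡12 mod 18), so (9,12,9)→(9,-6,6)
flip: (9,-6,6)→(6,6,9)
reduced (well bottom): (6,6,9) with a≤c, −a<b≤a
well minimum = a = 6

6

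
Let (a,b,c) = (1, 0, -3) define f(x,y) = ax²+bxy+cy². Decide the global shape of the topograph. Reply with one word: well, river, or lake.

D = b²−4ac = 0² − 4·1·(-3) = 12
D > 0 non-square ⇒ indefinite ⇒ periodic river

river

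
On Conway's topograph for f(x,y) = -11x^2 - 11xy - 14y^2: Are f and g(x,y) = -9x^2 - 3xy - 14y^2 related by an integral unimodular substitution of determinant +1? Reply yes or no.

D₁ = -495, D₂ = -495
f is negative-definite; reduce −f:
−f: reduced (well bottom): (11,11,14) with a≤c, −a<b≤a
flip sign back: reduced form of f is (-11,-11,-14)
g is negative-definite; reduce −g:
−g: reduced (well bottom): (9,3,14) with a≤c, −a<b≤a
flip sign back: reduced form of g is (-9,-3,-14)
reduced forms (-11, -11, -14) vs (-9, -3, -14) ⇒ inequivalent

no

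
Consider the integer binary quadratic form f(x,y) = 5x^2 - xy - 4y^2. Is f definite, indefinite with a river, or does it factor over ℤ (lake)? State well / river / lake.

D = b²−4ac = (-1)² − 4·5·(-4) = 81
D = 9² is a perfect square ⇒ form factors over ℤ ⇒ lakes

lake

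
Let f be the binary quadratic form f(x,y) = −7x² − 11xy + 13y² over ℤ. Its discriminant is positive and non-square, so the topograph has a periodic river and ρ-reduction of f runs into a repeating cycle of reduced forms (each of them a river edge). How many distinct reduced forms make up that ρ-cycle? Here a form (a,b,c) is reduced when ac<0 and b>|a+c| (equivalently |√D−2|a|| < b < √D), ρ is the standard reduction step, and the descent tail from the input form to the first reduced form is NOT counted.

D = 485, ⌊√D⌋ = 22
descent: ρ → (13,11,-7)  [lands on river]
river: ρ → (-7,17,7)
river: ρ → (7,11,-13)
river: ρ → (-13,15,5)
river: ρ → (5,15,-13)
river: ρ → (-13,11,7)
river: ρ → (7,17,-7)
river: ρ → (-7,11,13)
river: ρ → (13,15,-5)
river: ρ → (-5,15,13)
ρ-cycle length = 10 (tail of 1 descent step not counted)

10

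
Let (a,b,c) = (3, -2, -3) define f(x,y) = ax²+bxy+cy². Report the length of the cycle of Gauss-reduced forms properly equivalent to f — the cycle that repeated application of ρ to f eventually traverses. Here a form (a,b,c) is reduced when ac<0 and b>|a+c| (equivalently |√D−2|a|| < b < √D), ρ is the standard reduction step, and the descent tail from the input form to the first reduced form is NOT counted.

D = 40, ⌊√D⌋ = 6
descent: ρ → (-3,2,3)  [lands on river]
river: ρ → (3,4,-2)
river: ρ → (-2,4,3)
river: ρ → (3,2,-3)
river: ρ → (-3,4,2)
river: ρ → (2,4,-3)
ρ-cycle length = 6 (tail of 1 descent step not counted)

6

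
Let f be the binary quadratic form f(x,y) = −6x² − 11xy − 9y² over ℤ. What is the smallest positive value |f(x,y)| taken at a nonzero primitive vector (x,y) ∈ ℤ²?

translate: b→-1 (≡11 mod 12), so (6,11,9)→(6,-1,4)
flip: (6,-1,4)→(4,1,6)
reduced (well bottom): (4,1,6) with a≤c, −a<b≤a
well minimum |f| = |-4| = 4 (negative-definite)

4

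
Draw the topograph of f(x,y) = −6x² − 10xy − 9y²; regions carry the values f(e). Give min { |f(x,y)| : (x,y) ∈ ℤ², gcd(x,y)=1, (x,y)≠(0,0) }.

translate: b→-2 (≡10 mod 12), so (6,10,9)→(6,-2,5)
flip: (6,-2,5)→(5,2,6)
reduced (well bottom): (5,2,6) with a≤c, −a<b≤a
well minimum |f| = |-5| = 5 (negative-definite)

5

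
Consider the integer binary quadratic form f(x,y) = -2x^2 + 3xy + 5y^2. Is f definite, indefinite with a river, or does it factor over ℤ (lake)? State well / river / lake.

D = b²−4ac = 3² − 4·(-2)·5 = 49
D = 7² is a perfect square ⇒ form factors over ℤ ⇒ lakes

lake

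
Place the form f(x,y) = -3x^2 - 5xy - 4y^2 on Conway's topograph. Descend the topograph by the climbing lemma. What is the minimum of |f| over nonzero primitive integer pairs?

translate: b→-1 (≡5 mod 6), so (3,5,4)→(3,-1,2)
flip: (3,-1,2)→(2,1,3)
reduced (well bottom): (2,1,3) with a≤c, −a<b≤a
well minimum |f| = |-2| = 2 (negative-definite)

2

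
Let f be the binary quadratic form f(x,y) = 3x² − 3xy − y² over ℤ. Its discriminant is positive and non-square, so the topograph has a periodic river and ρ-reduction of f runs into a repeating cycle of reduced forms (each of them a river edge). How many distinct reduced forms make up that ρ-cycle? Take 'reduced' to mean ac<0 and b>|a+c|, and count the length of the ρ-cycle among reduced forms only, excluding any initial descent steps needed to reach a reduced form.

D = 21, ⌊√D⌋ = 4
descent: ρ → (-1,3,3)  [lands on river]
river: ρ → (3,3,-1)
ρ-cycle length = 2 (tail of 1 descent step not counted)

2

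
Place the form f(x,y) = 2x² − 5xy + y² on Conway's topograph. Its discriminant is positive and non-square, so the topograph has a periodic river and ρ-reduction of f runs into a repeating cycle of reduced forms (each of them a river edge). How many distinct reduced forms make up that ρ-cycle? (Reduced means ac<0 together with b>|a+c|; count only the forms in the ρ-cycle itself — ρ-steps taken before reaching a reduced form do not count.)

D = 17, ⌊√D⌋ = 4
descent: ρ → (1,3,-2)  [lands on river]
river: ρ → (-2,1,2)
river: ρ → (2,3,-1)
river: ρ → (-1,3,2)
river: ρ → (2,1,-2)
river: ρ → (-2,3,1)
ρ-cycle length = 6 (tail of 1 descent step not counted)

6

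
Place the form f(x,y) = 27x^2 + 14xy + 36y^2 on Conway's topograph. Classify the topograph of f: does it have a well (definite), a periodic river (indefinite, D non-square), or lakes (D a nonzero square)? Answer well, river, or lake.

D = b²−4ac = 14² − 4·27·36 = -3692
D < 0 ⇒ definite ⇒ every region one sign ⇒ single well

well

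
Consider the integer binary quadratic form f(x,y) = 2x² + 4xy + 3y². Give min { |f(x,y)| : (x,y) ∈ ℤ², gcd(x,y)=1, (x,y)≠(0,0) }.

translate: b→0 (≡4 mod 4), so (2,4,3)→(2,0,1)
flip: (2,0,1)→(1,0,2)
reduced (well bottom): (1,0,2) with a≤c, −a<b≤a
well minimum = a = 1

1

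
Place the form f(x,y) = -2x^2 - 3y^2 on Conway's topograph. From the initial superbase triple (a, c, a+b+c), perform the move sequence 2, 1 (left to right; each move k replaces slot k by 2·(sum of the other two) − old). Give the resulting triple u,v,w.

start (-2,-3,-5) = (f(1,0),f(0,1),f(1,1))
replace slot 2: 2·((-2)+(-5)) − (-3) = -11 → (-2,-11,-5)
replace slot 1: 2·((-11)+(-5)) − (-2) = -30 → (-30,-11,-5)

-30,-11,-5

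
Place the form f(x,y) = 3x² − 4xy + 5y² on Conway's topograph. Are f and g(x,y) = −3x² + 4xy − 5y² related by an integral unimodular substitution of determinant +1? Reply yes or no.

D₁ = -44, D₂ = -44
f: translate: b→2 (≡-4 mod 6), so (3,-4,5)→(3,2,4)
f: reduced (well bottom): (3,2,4) with a≤c, −a<b≤a
g is negative-definite; reduce −g:
−g: translate: b→2 (≡-4 mod 6), so (3,-4,5)→(3,2,4)
−g: reduced (well bottom): (3,2,4) with a≤c, −a<b≤a
flip sign back: reduced form of g is (-3,-2,-4)
reduced forms (3, 2, 4) vs (-3, -2, -4) ⇒ inequivalent

no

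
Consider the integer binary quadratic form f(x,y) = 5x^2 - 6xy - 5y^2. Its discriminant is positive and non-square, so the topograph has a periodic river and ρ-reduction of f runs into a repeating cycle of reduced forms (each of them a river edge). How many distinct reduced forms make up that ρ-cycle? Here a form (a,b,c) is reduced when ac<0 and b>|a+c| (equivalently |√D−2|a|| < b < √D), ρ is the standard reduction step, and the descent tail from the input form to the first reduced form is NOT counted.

D = 136, ⌊√D⌋ = 11
descent: ρ → (-5,6,5)  [lands on river]
river: ρ → (5,4,-6)
river: ρ → (-6,8,3)
river: ρ → (3,10,-3)
river: ρ → (-3,8,6)
river: ρ → (6,4,-5)
ρ-cycle length = 6 (tail of 1 descent step not counted)

6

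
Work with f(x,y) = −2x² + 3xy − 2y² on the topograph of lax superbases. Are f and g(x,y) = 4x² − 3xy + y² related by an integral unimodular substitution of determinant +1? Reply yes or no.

D₁ = -7, D₂ = -7
f is negative-definite; reduce −f:
−f: translate: b→1 (≡-3 mod 4), so (2,-3,2)→(2,1,1)
−f: flip: (2,1,1)→(1,-1,2)
−f: translate: b→1 (≡-1 mod 2), so (1,-1,2)→(1,1,2)
−f: reduced (well bottom): (1,1,2) with a≤c, −a<b≤a
flip sign back: reduced form of f is (-1,-1,-2)
g: flip: (4,-3,1)→(1,3,4)
g: translate: b→1 (≡3 mod 2), so (1,3,4)→(1,1,2)
g: reduced (well bottom): (1,1,2) with a≤c, −a<b≤a
reduced forms (-1, -1, -2) vs (1, 1, 2) ⇒ inequivalent

no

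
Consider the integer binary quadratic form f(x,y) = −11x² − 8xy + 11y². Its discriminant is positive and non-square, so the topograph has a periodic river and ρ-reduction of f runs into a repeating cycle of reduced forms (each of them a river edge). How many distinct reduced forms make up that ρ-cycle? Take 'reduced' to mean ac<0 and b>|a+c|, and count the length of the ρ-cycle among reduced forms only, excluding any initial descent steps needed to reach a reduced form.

D = 548, ⌊√D⌋ = 23
descent: ρ → (11,8,-11)  [lands on river]
river: ρ → (-11,14,8)
river: ρ → (8,18,-7)
river: ρ → (-7,10,16)
river: ρ → (16,22,-1)
river: ρ → (-1,22,16)
river: ρ → (16,10,-7)
river: ρ → (-7,18,8)
river: ρ → (8,14,-11)
river: ρ → (-11,8,11)
river: ρ → (11,14,-8)
river: ρ → (-8,18,7)
river: ρ → (7,10,-16)
river: ρ → (-16,22,1)
river: ρ → (1,22,-16)
river: ρ → (-16,10,7)
river: ρ → (7,18,-8)
river: ρ → (-8,14,11)
ρ-cycle length = 18 (tail of 1 descent step not counted)

18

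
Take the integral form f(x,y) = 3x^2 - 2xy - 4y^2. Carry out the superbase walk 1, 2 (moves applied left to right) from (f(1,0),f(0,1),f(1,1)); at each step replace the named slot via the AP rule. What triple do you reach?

start (3,-4,-3) = (f(1,0),f(0,1),f(1,1))
replace slot 1: 2·((-4)+(-3)) − 3 = -17 → (-17,-4,-3)
replace slot 2: 2·((-17)+(-3)) − (-4) = -36 → (-17,-36,-3)

-17,-36,-3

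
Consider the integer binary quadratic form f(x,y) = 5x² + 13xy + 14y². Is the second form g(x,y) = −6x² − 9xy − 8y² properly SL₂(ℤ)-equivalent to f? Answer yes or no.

D₁ = -111, D₂ = -111
f: translate: b→3 (≡13 mod 10), so (5,13,14)→(5,3,6)
f: reduced (well bottom): (5,3,6) with a≤c, −a<b≤a
g is negative-definite; reduce −g:
−g: translate: b→-3 (≡9 mod 12), so (6,9,8)→(6,-3,5)
−g: flip: (6,-3,5)→(5,3,6)
−g: reduced (well bottom): (5,3,6) with a≤c, −a<b≤a
flip sign back: reduced form of g is (-5,-3,-6)
reduced forms (5, 3, 6) vs (-5, -3, -6) ⇒ inequivalent

no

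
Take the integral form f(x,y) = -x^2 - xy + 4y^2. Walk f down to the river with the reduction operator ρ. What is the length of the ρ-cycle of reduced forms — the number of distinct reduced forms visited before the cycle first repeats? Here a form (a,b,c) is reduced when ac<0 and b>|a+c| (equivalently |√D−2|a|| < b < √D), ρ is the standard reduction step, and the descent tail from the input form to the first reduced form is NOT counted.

D = 17, ⌊√D⌋ = 4
descent: ρ → (4,1,-1)
descent: ρ → (-1,3,2)  [lands on river]
river: ρ → (2,1,-2)
river: ρ → (-2,3,1)
river: ρ → (1,3,-2)
river: ρ → (-2,1,2)
river: ρ → (2,3,-1)
ρ-cycle length = 6 (tail of 2 descent steps not counted)

6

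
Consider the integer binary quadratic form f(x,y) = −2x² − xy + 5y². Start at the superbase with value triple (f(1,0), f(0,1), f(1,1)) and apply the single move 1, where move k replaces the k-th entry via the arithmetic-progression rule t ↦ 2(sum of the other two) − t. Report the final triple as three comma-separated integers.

start (-2,5,2) = (f(1,0),f(0,1),f(1,1))
replace slot 1: 2·(5+2) − (-2) = 16 → (16,5,2)

16,5,2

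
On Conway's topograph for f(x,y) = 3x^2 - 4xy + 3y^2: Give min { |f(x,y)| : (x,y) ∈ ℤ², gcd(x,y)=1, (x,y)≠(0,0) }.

translate: b→2 (≡-4 mod 6), so (3,-4,3)→(3,2,2)
flip: (3,2,2)→(2,-2,3)
translate: b→2 (≡-2 mod 4), so (2,-2,3)→(2,2,3)
reduced (well bottom): (2,2,3) with a≤c, −a<b≤a
well minimum = a = 2

2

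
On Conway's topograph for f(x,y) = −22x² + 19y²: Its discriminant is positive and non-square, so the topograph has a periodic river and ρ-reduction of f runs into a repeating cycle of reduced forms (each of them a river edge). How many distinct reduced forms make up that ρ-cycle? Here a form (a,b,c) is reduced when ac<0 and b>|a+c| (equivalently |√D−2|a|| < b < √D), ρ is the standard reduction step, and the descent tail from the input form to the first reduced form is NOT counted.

D = 1672, ⌊√D⌋ = 40
descent: ρ → (19,38,-3)  [lands on river]
river: ρ → (-3,40,6)
river: ρ → (6,32,-27)
river: ρ → (-27,22,11)
river: ρ → (11,22,-27)
river: ρ → (-27,32,6)
river: ρ → (6,40,-3)
river: ρ → (-3,38,19)
ρ-cycle length = 8 (tail of 1 descent step not counted)

8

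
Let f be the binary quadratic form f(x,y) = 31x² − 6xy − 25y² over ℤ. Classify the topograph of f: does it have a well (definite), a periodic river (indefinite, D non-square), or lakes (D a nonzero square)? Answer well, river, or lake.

D = b²−4ac = (-6)² − 4·31·(-25) = 3136
D = 56² is a perfect square ⇒ form factors over ℤ ⇒ lakes

lake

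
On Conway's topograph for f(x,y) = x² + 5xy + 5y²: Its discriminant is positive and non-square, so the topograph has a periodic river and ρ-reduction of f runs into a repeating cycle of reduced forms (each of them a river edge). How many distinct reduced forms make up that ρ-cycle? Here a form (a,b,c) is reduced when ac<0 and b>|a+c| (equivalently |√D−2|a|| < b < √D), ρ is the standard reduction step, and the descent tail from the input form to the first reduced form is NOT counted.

D = 5, ⌊√D⌋ = 2
descent: ρ → (5,5,1)
descent: ρ → (1,1,-1)  [lands on river]
river: ρ → (-1,1,1)
ρ-cycle length = 2 (tail of 2 descent steps not counted)

2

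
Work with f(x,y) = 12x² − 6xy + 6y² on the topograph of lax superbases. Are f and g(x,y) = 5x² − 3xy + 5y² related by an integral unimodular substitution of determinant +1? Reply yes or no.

D₁ = -252, D₂ = -91
discriminants differ ⇒ not SL₂(ℤ)-equivalent

no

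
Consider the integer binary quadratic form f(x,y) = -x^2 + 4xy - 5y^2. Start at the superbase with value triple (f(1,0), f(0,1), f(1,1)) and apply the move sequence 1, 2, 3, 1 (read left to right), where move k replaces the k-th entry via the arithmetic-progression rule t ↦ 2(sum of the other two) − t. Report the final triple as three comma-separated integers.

start (-1,-5,-2) = (f(1,0),f(0,1),f(1,1))
replace slot 1: 2·((-5)+(-2)) − (-1) = -13 → (-13,-5,-2)
replace slot 2: 2·((-13)+(-2)) − (-5) = -25 → (-13,-25,-2)
replace slot 3: 2·((-13)+(-25)) − (-2) = -74 → (-13,-25,-74)
replace slot 1: 2·((-25)+(-74)) − (-13) = -185 → (-185,-25,-74)

-185,-25,-74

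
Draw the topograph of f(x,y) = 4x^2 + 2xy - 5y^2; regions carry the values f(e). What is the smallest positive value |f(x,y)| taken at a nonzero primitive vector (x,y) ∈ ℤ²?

river: ρ → (-5,8,1)
river: ρ → (1,8,-5)
river: ρ → (-5,2,4)
river: ρ → (4,6,-3)
river: ρ → (-3,6,4)
river: ρ → (4,2,-5)
closes: descent 0, river 6
min |a| on river = 1

1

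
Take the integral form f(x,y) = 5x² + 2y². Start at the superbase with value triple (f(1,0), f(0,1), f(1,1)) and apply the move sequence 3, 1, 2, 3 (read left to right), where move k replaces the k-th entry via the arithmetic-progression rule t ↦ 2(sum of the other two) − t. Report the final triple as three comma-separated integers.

start (5,2,7) = (f(1,0),f(0,1),f(1,1))
replace slot 3: 2·(5+2) − 7 = 7 → (5,2,7)
replace slot 1: 2·(2+7) − 5 = 13 → (13,2,7)
replace slot 2: 2·(13+7) − 2 = 38 → (13,38,7)
replace slot 3: 2·(13+38) − 7 = 95 → (13,38,95)

13,38,95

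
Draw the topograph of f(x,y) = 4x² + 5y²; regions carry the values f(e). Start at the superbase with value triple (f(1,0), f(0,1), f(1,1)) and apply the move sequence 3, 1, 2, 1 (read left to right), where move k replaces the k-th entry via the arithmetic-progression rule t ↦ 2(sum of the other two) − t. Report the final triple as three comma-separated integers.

start (4,5,9) = (f(1,0),f(0,1),f(1,1))
replace slot 3: 2·(4+5) − 9 = 9 → (4,5,9)
replace slot 1: 2·(5+9) − 4 = 24 → (24,5,9)
replace slot 2: 2·(24+9) − 5 = 61 → (24,61,9)
replace slot 1: 2·(61+9) − 24 = 116 → (116,61,9)

116,61,9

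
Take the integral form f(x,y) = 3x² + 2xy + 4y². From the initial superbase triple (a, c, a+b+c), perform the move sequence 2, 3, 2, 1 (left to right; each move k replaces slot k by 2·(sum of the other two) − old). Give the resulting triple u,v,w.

start (3,4,9) = (f(1,0),f(0,1),f(1,1))
replace slot 2: 2·(3+9) − 4 = 20 → (3,20,9)
replace slot 3: 2·(3+20) − 9 = 37 → (3,20,37)
replace slot 2: 2·(3+37) − 20 = 60 → (3,60,37)
replace slot 1: 2·(60+37) − 3 = 191 → (191,60,37)

191,60,37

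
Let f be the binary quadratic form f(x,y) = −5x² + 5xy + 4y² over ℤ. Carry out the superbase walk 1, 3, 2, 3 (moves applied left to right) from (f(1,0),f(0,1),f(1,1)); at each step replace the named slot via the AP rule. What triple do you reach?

start (-5,4,4) = (f(1,0),f(0,1),f(1,1))
replace slot 1: 2·(4+4) − (-5) = 21 → (21,4,4)
replace slot 3: 2·(21+4) − 4 = 46 → (21,4,46)
replace slot 2: 2·(21+46) − 4 = 130 → (21,130,46)
replace slot 3: 2·(21+130) − 46 = 256 → (21,130,256)

21,130,256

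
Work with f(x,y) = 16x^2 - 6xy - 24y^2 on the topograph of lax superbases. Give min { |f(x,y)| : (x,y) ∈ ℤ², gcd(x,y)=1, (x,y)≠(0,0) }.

descent: ρ → (-24,6,16)
descent: ρ → (16,26,-14)  [lands on river]
river: ρ → (-14,30,12)
river: ρ → (12,18,-26)
river: ρ → (-26,34,4)
river: ρ → (4,38,-8)
river: ρ → (-8,26,28)
river: ρ → (28,30,-6)
river: ρ → (-6,30,28)
river: ρ → (28,26,-8)
river: ρ → (-8,38,4)
river: ρ → (4,34,-26)
river: ρ → (-26,18,12)
river: ρ → (12,30,-14)
river: ρ → (-14,26,16)
river: ρ → (16,38,-2)
river: ρ → (-2,38,16)
closes: descent 2, river 16
min |a| on river = 2

2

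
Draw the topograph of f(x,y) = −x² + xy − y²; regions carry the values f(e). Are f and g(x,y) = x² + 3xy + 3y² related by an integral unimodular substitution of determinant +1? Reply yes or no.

D₁ = -3, D₂ = -3
f is negative-definite; reduce −f:
−f: translate: b→1 (≡-1 mod 2), so (1,-1,1)→(1,1,1)
−f: reduced (well bottom): (1,1,1) with a≤c, −a<b≤a
flip sign back: reduced form of f is (-1,-1,-1)
g: translate: b→1 (≡3 mod 2), so (1,3,3)→(1,1,1)
g: reduced (well bottom): (1,1,1) with a≤c, −a<b≤a
reduced forms (-1, -1, -1) vs (1, 1, 1) ⇒ inequivalent

no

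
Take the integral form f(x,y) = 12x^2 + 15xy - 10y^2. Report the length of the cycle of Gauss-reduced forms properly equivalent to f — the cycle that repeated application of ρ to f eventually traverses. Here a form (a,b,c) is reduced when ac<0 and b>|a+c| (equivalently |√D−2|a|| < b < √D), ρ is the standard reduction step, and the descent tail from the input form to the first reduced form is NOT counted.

D = 705, ⌊√D⌋ = 26
river: ρ → (-10,25,2)
river: ρ → (2,23,-22)
river: ρ → (-22,21,3)
river: ρ → (3,21,-22)
river: ρ → (-22,23,2)
river: ρ → (2,25,-10)
river: ρ → (-10,15,12)
river: ρ → (12,9,-13)
river: ρ → (-13,17,8)
river: ρ → (8,15,-15)
river: ρ → (-15,15,8)
river: ρ → (8,17,-13)
river: ρ → (-13,9,12)
river: ρ → (12,15,-10)
ρ-cycle length = 14 (tail of 0 descent steps not counted)

14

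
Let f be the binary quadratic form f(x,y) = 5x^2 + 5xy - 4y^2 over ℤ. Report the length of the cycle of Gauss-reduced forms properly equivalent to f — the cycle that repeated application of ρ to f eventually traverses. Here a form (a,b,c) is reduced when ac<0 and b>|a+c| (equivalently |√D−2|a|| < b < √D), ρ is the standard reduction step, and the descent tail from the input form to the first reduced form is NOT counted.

D = 105, ⌊√D⌋ = 10
river: ρ → (-4,3,6)
river: ρ → (6,9,-1)
river: ρ → (-1,9,6)
river: ρ → (6,3,-4)
river: ρ → (-4,5,5)
river: ρ → (5,5,-4)
ρ-cycle length = 6 (tail of 0 descent steps not counted)

6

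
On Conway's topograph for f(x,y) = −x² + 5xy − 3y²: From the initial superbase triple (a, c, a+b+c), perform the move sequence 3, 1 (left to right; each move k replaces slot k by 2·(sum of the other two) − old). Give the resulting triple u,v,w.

start (-1,-3,1) = (f(1,0),f(0,1),f(1,1))
replace slot 3: 2·((-1)+(-3)) − 1 = -9 → (-1,-3,-9)
replace slot 1: 2·((-3)+(-9)) − (-1) = -23 → (-23,-3,-9)

-23,-3,-9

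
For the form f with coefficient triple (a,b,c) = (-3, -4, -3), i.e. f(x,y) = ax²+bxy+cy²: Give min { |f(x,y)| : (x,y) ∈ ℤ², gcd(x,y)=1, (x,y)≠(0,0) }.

translate: b→-2 (≡4 mod 6), so (3,4,3)→(3,-2,2)
flip: (3,-2,2)→(2,2,3)
reduced (well bottom): (2,2,3) with a≤c, −a<b≤a
well minimum |f| = |-2| = 2 (negative-definite)

2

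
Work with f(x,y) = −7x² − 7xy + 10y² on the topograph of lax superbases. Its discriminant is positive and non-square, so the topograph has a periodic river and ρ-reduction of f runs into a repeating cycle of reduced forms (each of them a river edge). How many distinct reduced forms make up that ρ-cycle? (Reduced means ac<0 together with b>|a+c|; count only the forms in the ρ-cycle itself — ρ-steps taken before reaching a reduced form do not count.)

D = 329, ⌊√D⌋ = 18
descent: ρ → (10,7,-7)  [lands on river]
river: ρ → (-7,7,10)
river: ρ → (10,13,-4)
river: ρ → (-4,11,13)
river: ρ → (13,15,-2)
river: ρ → (-2,17,5)
river: ρ → (5,13,-8)
river: ρ → (-8,3,10)
river: ρ → (10,17,-1)
river: ρ → (-1,17,10)
river: ρ → (10,3,-8)
river: ρ → (-8,13,5)
river: ρ → (5,17,-2)
river: ρ → (-2,15,13)
river: ρ → (13,11,-4)
river: ρ → (-4,13,10)
ρ-cycle length = 16 (tail of 1 descent step not counted)

16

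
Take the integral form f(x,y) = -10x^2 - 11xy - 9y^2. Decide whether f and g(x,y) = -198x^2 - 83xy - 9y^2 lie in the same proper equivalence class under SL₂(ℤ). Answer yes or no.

D₁ = -239, D₂ = -239
f is negative-definite; reduce −f:
−f: translate: b→-9 (≡11 mod 20), so (10,11,9)→(10,-9,8)
−f: flip: (10,-9,8)→(8,9,10)
−f: translate: b→-7 (≡9 mod 16), so (8,9,10)→(8,-7,9)
−f: reduced (well bottom): (8,-7,9) with a≤c, −a<b≤a
flip sign back: reduced form of f is (-8,7,-9)
g is negative-definite; reduce −g:
−g: flip: (198,83,9)→(9,-83,198)
−g: translate: b→7 (≡-83 mod 18), so (9,-83,198)→(9,7,8)
−g: flip: (9,7,8)→(8,-7,9)
−g: reduced (well bottom): (8,-7,9) with a≤c, −a<b≤a
flip sign back: reduced form of g is (-8,7,-9)
reduced forms (-8, 7, -9) vs (-8, 7, -9) ⇒ equivalent

yes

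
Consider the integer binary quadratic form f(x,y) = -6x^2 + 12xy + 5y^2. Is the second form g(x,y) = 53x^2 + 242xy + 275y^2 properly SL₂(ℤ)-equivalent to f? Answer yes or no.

D₁ = 264, D₂ = 264
river cycle of f (length 6): (5, 8, -10), (-10, 12, 3), (3, 12, -10), (-10, 8, 5), (5, 12, -6), (-6, 12, 5)
river cycle of g (length 6): (3, 12, -10), (-10, 8, 5), (5, 12, -6), (-6, 12, 5), (5, 8, -10), (-10, 12, 3)
cycles coincide ⇒ equivalent

yes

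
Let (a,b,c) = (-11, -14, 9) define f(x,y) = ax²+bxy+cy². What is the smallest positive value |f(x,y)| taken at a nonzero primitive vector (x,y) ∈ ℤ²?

descent: ρ → (9,14,-11)  [lands on river]
river: ρ → (-11,8,12)
river: ρ → (12,16,-7)
river: ρ → (-7,12,16)
river: ρ → (16,20,-3)
river: ρ → (-3,22,9)
closes: descent 1, river 6
min |a| on river = 3

3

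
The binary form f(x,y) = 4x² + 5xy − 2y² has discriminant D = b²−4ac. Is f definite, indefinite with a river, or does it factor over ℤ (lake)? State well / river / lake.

D = b²−4ac = 5² − 4·4·(-2) = 57
D > 0 non-square ⇒ indefinite ⇒ periodic river

river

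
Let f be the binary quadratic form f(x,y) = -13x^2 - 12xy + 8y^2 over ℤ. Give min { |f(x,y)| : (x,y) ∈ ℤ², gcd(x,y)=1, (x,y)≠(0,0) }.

descent: ρ → (8,12,-13)  [lands on river]
river: ρ → (-13,14,7)
river: ρ → (7,14,-13)
river: ρ → (-13,12,8)
river: ρ → (8,20,-5)
river: ρ → (-5,20,8)
closes: descent 1, river 6
min |a| on river = 5

5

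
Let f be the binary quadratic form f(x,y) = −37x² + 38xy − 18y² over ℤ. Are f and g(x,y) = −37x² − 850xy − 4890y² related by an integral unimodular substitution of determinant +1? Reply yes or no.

D₁ = -1220, D₂ = -1220
f is negative-definite; reduce −f:
−f: translate: b→36 (≡-38 mod 74), so (37,-38,18)→(37,36,17)
−f: flip: (37,36,17)→(17,-36,37)
−f: translate: b→-2 (≡-36 mod 34), so (17,-36,37)→(17,-2,18)
−f: reduced (well bottom): (17,-2,18) with a≤c, −a<b≤a
flip sign back: reduced form of f is (-17,2,-18)
g is negative-definite; reduce −g:
−g: translate: b→36 (≡850 mod 74), so (37,850,4890)→(37,36,17)
−g: flip: (37,36,17)→(17,-36,37)
−g: translate: b→-2 (≡-36 mod 34), so (17,-36,37)→(17,-2,18)
−g: reduced (well bottom): (17,-2,18) with a≤c, −a<b≤a
flip sign back: reduced form of g is (-17,2,-18)
reduced forms (-17, 2, -18) vs (-17, 2, -18) ⇒ equivalent

yes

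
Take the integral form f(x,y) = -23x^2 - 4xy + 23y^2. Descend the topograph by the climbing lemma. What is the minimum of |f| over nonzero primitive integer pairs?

descent: ρ → (23,4,-23)  [lands on river]
river: ρ → (-23,42,4)
river: ρ → (4,46,-1)
river: ρ → (-1,46,4)
river: ρ → (4,42,-23)
river: ρ → (-23,4,23)
river: ρ → (23,42,-4)
river: ρ → (-4,46,1)
river: ρ → (1,46,-4)
river: ρ → (-4,42,23)
closes: descent 1, river 10
min |a| on river = 1

1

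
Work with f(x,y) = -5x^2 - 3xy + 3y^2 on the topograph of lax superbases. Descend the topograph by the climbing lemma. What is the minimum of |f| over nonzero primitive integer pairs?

descent: ρ → (3,3,-5)  [lands on river]
river: ρ → (-5,7,1)
river: ρ → (1,7,-5)
river: ρ → (-5,3,3)
closes: descent 1, river 4
min |a| on river = 1

1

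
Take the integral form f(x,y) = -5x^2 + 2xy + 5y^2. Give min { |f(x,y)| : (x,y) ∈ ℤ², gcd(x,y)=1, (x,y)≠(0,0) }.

river: ρ → (5,8,-2)
river: ρ → (-2,8,5)
river: ρ → (5,2,-5)
river: ρ → (-5,8,2)
river: ρ → (2,8,-5)
river: ρ → (-5,2,5)
closes: descent 0, river 6
min |a| on river = 2

2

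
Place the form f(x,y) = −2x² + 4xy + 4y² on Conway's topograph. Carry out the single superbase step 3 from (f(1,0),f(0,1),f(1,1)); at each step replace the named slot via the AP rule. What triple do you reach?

start (-2,4,6) = (f(1,0),f(0,1),f(1,1))
replace slot 3: 2·((-2)+4) − 6 = -2 → (-2,4,-2)

-2,4,-2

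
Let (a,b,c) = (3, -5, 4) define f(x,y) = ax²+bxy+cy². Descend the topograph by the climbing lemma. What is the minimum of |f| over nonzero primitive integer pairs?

translate: b→1 (≡-5 mod 6), so (3,-5,4)→(3,1,2)
flip: (3,1,2)→(2,-1,3)
reduced (well bottom): (2,-1,3) with a≤c, −a<b≤a
well minimum = a = 2

2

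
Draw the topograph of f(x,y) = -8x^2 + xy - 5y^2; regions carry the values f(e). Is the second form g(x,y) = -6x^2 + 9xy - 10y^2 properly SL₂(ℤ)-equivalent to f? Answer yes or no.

D₁ = -159, D₂ = -159
f is negative-definite; reduce −f:
−f: flip: (8,-1,5)→(5,1,8)
−f: reduced (well bottom): (5,1,8) with a≤c, −a<b≤a
flip sign back: reduced form of f is (-5,-1,-8)
g is negative-definite; reduce −g:
−g: translate: b→3 (≡-9 mod 12), so (6,-9,10)→(6,3,7)
−g: reduced (well bottom): (6,3,7) with a≤c, −a<b≤a
flip sign back: reduced form of g is (-6,-3,-7)
reduced forms (-5, -1, -8) vs (-6, -3, -7) ⇒ inequivalent

no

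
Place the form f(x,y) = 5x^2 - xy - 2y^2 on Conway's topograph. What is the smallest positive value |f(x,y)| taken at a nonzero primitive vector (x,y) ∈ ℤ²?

descent: ρ → (-2,5,2)  [lands on river]
river: ρ → (2,3,-4)
river: ρ → (-4,5,1)
river: ρ → (1,5,-4)
river: ρ → (-4,3,2)
river: ρ → (2,5,-2)
river: ρ → (-2,3,4)
river: ρ → (4,5,-1)
river: ρ → (-1,5,4)
river: ρ → (4,3,-2)
closes: descent 1, river 10
min |a| on river = 1

1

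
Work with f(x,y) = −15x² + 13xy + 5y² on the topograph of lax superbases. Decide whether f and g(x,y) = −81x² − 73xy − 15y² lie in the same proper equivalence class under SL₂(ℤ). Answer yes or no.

D₁ = 469, D₂ = 469
river cycle of f (length 4): (5, 17, -9), (-9, 19, 3), (3, 17, -15), (-15, 13, 5)
river cycle of g (length 4): (-15, 13, 5), (5, 17, -9), (-9, 19, 3), (3, 17, -15)
cycles coincide ⇒ equivalent

yes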